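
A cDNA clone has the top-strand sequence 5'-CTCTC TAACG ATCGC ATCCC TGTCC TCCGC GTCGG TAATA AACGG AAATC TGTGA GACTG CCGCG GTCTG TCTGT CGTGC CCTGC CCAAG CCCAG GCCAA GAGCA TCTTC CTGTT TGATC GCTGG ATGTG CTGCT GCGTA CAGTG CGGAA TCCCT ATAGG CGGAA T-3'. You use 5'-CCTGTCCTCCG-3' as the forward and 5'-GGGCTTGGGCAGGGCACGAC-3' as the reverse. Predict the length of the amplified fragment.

The forward primer matches the template at positions 19–29.
The reverse primer's reverse complement is GTCGTGCCCTGCCCAAGCCC, which matches the template at positions 74–93.
The product runs from position 19 to position 93, so its length is 93 − 19 + 1 = 75 bp.

75 bp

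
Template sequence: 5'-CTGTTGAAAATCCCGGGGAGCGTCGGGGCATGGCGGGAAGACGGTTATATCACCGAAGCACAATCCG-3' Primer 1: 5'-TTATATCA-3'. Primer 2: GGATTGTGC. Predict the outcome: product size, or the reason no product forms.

Primer 1 (TTATATCA) matches the top strand at positions 45–52; it acts as a forward primer.
Primer 2's reverse complement is GCACAATCC, matching the top strand at positions 58–66; it acts as a reverse primer.
The 3' ends face each other across positions 45–66, giving a 22 bp product.

Yes — a 22 bp product.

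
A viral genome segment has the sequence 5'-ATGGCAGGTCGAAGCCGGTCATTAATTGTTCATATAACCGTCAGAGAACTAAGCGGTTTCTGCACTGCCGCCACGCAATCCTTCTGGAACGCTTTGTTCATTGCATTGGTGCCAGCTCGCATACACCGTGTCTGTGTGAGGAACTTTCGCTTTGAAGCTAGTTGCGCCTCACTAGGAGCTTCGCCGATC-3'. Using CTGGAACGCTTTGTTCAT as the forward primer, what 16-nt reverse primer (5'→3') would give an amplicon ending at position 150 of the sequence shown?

The forward primer binds at positions 84–101; the product's 3' end on the top strand is position 150.
The reverse primer anneals to the top strand over positions 135–150, i.e. to TGTGAGGAACTTTCGC.
Its sequence written 5'→3' is the reverse complement: GCGAAAGTTCCTCACA.

5'-GCGAAAGTTCCTCACA-3'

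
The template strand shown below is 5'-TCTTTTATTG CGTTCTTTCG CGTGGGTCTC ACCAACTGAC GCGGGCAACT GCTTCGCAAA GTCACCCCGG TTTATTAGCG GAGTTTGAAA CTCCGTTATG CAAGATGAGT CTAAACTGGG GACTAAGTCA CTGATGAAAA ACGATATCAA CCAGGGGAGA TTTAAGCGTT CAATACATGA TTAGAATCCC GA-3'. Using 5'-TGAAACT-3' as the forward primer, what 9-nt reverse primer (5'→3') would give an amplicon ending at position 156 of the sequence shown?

The forward primer binds at positions 86–92; the product's 3' end on the top strand is position 156.
The reverse primer anneals to the top strand over positions 148–156, i.e. to CAACCAGGG.
Its sequence written 5'→3' is the reverse complement: CCCTGGTTG.

5'-CCCTGGTTG-3'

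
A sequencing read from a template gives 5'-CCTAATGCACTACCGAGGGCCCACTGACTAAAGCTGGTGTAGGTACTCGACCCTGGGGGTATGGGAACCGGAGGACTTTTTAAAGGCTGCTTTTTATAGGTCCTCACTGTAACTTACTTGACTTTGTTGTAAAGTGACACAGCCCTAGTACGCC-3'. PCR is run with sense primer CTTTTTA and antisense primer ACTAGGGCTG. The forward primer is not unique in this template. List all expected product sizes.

The forward primer CTTTTTA matches the top strand at positions 76–82, 90–96.
The reverse primer's reverse complement is CAGCCCTAGT, matching at positions 140–149.
Each forward site pairs with the reverse site to give a product ending at position 149: sizes 74, 60 bp.

74 bp, 60 bp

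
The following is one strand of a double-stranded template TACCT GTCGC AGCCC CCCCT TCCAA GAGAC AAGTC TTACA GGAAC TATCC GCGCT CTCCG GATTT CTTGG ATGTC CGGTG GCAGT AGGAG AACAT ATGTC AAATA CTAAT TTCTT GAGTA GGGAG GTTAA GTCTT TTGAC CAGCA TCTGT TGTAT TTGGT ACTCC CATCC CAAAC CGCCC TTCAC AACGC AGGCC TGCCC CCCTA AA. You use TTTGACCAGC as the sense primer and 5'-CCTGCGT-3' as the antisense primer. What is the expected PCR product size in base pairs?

59 bp

The forward primer matches the template at positions 135–144.
Reverse complement of the reverse primer: ACGCAGG. This occurs on the top strand at positions 187–193.
Product length = (reverse-primer end) − (forward-primer start) + 1 = 193 − 135 + 1 = 59 bp.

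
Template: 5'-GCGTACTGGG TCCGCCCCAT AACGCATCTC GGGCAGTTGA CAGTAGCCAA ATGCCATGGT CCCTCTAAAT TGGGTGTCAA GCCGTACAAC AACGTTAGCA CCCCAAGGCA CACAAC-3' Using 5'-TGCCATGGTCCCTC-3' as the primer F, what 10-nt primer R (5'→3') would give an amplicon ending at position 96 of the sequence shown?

The forward primer binds at positions 52–65; the product's 3' end on the top strand is position 96.
The reverse primer anneals to the top strand over positions 87–96, i.e. to CAACAACGTT.
Its sequence written 5'→3' is the reverse complement: AACGTTGTTG.

5'-AACGTTGTTG-3'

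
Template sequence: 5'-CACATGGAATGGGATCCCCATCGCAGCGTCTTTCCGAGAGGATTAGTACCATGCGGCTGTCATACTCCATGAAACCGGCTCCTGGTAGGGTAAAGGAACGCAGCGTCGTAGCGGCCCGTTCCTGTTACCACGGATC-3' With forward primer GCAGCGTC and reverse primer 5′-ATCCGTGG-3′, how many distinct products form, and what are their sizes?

Two products: 113 bp, 36 bp

The forward primer GCAGCGTC matches the top strand at positions 23–30, 100–107.
The reverse primer's reverse complement is CCACGGAT, matching at positions 128–135.
Each forward site pairs with the reverse site to give a product ending at position 135: sizes 113, 36 bp.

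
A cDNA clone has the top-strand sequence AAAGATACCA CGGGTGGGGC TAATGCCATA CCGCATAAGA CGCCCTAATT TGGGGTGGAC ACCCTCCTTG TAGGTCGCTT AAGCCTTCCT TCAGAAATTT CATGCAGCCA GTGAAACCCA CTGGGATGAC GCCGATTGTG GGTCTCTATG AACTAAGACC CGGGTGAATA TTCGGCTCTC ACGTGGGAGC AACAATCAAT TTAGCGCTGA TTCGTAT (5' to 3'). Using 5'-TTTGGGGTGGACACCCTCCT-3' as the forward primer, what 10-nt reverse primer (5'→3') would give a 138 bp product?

The forward primer binds at positions 49–68, so a 138 bp product ends at position 49 + 138 − 1 = 186.
The reverse primer anneals to the top strand over positions 177–186, i.e. to TCTCACGTGG.
Its sequence written 5'→3' is the reverse complement: CCACGTGAGA.

5'-CCACGTGAGA-3'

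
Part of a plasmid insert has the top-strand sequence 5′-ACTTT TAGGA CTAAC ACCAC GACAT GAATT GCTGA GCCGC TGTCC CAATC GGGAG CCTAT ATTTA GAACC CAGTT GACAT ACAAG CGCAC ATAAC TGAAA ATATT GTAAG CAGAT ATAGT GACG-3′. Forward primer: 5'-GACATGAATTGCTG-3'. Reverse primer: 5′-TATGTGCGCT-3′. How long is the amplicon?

73 bp

Scanning the template, GACATGAATTGCTG occurs at positions 21–34; this primer anneals to the bottom strand there with its 3' end pointing downstream.
The reverse primer's reverse complement is AGCGCACATA, which matches the template at positions 84–93.
Product length = (reverse-primer end) − (forward-primer start) + 1 = 93 − 21 + 1 = 73 bp.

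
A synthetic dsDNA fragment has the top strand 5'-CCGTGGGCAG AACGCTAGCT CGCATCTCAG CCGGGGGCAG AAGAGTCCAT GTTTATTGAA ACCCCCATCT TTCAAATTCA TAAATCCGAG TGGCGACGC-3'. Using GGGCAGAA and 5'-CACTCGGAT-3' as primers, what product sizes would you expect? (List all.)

The forward primer GGGCAGAA matches the top strand at positions 5–12, 35–42.
The reverse primer's reverse complement is ATCCGAGTG, matching at positions 84–92.
Each forward site pairs with the reverse site to give a product ending at position 92: sizes 88, 58 bp.

88 bp, 58 bp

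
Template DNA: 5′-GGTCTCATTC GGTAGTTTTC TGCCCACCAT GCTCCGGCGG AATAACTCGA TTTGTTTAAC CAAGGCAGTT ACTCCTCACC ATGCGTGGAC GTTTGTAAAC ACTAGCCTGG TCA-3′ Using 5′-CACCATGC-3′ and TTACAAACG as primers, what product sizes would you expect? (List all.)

The forward primer CACCATGC matches the top strand at positions 25–32, 77–84.
The reverse primer's reverse complement is CGTTTGTAA, matching at positions 90–98.
Each forward site pairs with the reverse site to give a product ending at position 98: sizes 74, 22 bp.

74 bp, 22 bp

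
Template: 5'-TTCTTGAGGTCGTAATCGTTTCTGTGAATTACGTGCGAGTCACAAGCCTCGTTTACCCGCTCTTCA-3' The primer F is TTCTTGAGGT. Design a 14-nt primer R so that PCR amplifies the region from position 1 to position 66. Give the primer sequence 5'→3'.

5'-TGAAGAGCGGGTAA-3'

The product's 3' end on the top strand is position 66.
The reverse primer anneals to the top strand over positions 53–66, i.e. to TTACCCGCTCTTCA.
Its sequence written 5'→3' is the reverse complement: TGAAGAGCGGGTAA.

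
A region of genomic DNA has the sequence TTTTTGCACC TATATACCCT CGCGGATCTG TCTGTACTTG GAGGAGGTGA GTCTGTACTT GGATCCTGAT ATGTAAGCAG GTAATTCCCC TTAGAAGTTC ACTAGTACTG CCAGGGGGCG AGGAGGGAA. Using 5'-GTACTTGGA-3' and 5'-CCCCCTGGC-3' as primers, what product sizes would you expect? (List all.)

85 bp, 64 bp

The forward primer GTACTTGGA matches the top strand at positions 34–42, 55–63.
The reverse primer's reverse complement is GCCAGGGGG, matching at positions 110–118.
Each forward site pairs with the reverse site to give a product ending at position 118: sizes 85, 64 bp.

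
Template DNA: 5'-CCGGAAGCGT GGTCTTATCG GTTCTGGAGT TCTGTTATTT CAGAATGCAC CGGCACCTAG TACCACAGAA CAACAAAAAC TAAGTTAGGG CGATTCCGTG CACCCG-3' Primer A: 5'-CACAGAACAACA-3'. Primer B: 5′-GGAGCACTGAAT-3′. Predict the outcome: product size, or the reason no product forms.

No product — primer B has no binding site in the template.

Primer B (GGAGCACTGAAT) does not match the top strand, and its reverse complement ATTCAGTGCTCC does not match either.
With no annealing site for primer B, no amplification occurs.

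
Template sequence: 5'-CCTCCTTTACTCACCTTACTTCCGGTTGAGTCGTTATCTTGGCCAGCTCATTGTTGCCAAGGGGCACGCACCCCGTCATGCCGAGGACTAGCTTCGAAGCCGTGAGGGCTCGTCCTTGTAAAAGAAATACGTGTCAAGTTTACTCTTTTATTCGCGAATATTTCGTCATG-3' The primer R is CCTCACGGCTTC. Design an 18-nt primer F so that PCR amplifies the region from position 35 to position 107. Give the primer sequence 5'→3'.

The reverse primer's reverse complement GAAGCCGTGAGG matches the template at positions 96–107; the product starts at position 35.
The forward primer is identical to the top strand over positions 35–52: TATCTTGGCCAGCTCATT.

5'-TATCTTGGCCAGCTCATT-3'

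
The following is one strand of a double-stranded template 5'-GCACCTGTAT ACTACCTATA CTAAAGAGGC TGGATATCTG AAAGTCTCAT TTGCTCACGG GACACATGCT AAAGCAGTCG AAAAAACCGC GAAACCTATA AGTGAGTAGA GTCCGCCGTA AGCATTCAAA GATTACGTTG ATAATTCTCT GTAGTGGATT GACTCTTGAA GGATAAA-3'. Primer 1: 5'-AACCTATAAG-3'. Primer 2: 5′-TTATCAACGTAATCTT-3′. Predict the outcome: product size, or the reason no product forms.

Primer 1 (AACCTATAAG) matches the top strand at positions 93–102; it acts as a forward primer.
Primer 2's reverse complement is AAGATTACGTTGATAA, matching the top strand at positions 129–144; it acts as a reverse primer.
The 3' ends face each other across positions 93–144, giving a 52 bp product.

Yes — a 52 bp product.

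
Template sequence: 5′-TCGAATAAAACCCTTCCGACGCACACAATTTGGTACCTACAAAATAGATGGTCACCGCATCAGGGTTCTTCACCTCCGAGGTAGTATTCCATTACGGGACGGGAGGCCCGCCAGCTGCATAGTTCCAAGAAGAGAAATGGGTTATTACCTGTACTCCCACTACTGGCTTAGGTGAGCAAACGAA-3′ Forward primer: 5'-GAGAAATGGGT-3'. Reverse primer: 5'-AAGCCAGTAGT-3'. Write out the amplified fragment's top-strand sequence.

Forward primer GAGAAATGGGT is found on the top strand at positions 132–142.
The reverse primer's reverse complement is ACTACTGGCTT, which matches the template at positions 159–169.
The product is the template from position 132 through 169 (38 bp).

5'-GAGAAATGGGTTATTACCTGTACTCCCACTACTGGCTT-3'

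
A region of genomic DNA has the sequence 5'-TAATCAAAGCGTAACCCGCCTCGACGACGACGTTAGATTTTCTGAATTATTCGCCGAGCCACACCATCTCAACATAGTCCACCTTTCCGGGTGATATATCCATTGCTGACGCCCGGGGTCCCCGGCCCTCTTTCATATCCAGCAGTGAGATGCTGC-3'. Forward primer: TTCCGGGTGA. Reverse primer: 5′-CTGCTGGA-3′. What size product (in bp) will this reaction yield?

The forward primer matches the template at positions 85–94.
The reverse primer's reverse complement is TCCAGCAG, which matches the template at positions 138–145.
Product length = (reverse-primer end) − (forward-primer start) + 1 = 145 − 85 + 1 = 61 bp.

61 bp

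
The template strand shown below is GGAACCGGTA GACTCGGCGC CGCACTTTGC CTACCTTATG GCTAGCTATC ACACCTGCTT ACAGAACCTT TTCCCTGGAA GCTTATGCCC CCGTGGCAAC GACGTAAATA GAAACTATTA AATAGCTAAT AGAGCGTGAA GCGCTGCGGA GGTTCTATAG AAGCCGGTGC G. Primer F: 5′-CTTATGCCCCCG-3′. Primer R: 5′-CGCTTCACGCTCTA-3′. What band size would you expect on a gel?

Forward primer CTTATGCCCCCG is found on the top strand at positions 82–93.
Taking the reverse complement of CGCTTCACGCTCTA gives TAGAGCGTGAAGCG, found at positions 130–143 on the template; the primer anneals here to the top strand with its 3' end pointing upstream.
The product runs from position 82 to position 143, so its length is 143 − 82 + 1 = 62 bp.

62 bp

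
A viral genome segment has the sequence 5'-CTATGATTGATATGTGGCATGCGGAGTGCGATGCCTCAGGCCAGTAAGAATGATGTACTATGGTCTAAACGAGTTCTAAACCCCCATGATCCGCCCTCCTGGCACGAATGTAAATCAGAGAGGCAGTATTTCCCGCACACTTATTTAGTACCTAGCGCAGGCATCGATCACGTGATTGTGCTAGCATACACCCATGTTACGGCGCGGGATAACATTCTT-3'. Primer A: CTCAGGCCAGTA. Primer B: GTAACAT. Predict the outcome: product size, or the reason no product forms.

Yes — a 166 bp product.

Primer A (CTCAGGCCAGTA) matches the top strand at positions 35–46; it acts as a forward primer.
Primer B's reverse complement is ATGTTAC, matching the top strand at positions 194–200; it acts as a reverse primer.
The 3' ends face each other across positions 35–200, giving a 166 bp product.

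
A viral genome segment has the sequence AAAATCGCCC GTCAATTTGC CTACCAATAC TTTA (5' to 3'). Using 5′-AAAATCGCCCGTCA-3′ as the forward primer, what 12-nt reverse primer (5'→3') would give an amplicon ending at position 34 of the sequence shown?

5'-TAAAGTATTGGT-3'

The forward primer binds at positions 1–14; the product's 3' end on the top strand is position 34.
The reverse primer anneals to the top strand over positions 23–34, i.e. to ACCAATACTTTA.
Its sequence written 5'→3' is the reverse complement: TAAAGTATTGGT.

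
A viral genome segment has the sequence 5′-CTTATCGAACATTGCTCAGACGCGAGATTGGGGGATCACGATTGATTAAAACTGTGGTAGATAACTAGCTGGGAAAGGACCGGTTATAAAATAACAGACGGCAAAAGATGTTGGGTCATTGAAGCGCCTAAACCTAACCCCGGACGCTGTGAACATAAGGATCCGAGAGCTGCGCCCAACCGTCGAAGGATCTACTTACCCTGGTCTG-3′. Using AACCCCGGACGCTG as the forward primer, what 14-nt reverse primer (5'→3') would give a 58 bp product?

5'-AGATCCTTCGACGG-3'

The forward primer binds at positions 136–149, so a 58 bp product ends at position 136 + 58 − 1 = 193.
The reverse primer anneals to the top strand over positions 180–193, i.e. to CCGTCGAAGGATCT.
Its sequence written 5'→3' is the reverse complement: AGATCCTTCGACGG.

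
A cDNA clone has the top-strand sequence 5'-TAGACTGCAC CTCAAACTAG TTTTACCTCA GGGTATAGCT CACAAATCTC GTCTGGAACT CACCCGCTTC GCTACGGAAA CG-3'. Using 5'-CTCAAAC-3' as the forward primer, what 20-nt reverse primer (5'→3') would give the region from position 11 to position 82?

The product's 3' end on the top strand is position 82.
The reverse primer anneals to the top strand over positions 63–82, i.e. to CCCGCTTCGCTACGGAAACG.
Its sequence written 5'→3' is the reverse complement: CGTTTCCGTAGCGAAGCGGG.

5'-CGTTTCCGTAGCGAAGCGGG-3'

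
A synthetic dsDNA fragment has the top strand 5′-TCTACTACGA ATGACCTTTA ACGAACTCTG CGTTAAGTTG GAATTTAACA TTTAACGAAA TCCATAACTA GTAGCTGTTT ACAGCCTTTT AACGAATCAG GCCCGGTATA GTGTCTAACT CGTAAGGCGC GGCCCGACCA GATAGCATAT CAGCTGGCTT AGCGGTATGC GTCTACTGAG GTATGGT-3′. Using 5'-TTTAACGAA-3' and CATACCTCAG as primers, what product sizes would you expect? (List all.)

The forward primer TTTAACGAA matches the top strand at positions 17–25, 51–59, 88–96.
The reverse primer's reverse complement is CTGAGGTATG, matching at positions 176–185.
Each forward site pairs with the reverse site to give a product ending at position 185: sizes 169, 135, 98 bp.

169 bp, 135 bp, 98 bp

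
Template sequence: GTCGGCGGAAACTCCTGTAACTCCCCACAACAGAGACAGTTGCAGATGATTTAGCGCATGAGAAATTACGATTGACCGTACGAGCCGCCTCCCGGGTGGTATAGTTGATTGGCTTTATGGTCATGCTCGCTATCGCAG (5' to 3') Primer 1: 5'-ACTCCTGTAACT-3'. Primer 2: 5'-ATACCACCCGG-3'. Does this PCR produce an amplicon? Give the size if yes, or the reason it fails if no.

Yes — a 92 bp product.

Primer 1 (ACTCCTGTAACT) matches the top strand at positions 11–22; it acts as a forward primer.
Primer 2's reverse complement is CCGGGTGGTAT, matching the top strand at positions 92–102; it acts as a reverse primer.
The 3' ends face each other across positions 11–102, giving a 92 bp product.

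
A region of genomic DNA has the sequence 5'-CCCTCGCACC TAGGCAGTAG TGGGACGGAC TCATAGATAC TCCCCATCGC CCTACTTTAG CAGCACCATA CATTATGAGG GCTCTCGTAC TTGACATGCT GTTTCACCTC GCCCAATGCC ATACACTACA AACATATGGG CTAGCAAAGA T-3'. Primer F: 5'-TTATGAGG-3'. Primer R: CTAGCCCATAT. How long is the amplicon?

72 bp

The forward primer matches the template at positions 73–80.
The reverse primer's reverse complement is ATATGGGCTAG, which matches the template at positions 134–144.
Product length = (reverse-primer end) − (forward-primer start) + 1 = 144 − 73 + 1 = 72 bp.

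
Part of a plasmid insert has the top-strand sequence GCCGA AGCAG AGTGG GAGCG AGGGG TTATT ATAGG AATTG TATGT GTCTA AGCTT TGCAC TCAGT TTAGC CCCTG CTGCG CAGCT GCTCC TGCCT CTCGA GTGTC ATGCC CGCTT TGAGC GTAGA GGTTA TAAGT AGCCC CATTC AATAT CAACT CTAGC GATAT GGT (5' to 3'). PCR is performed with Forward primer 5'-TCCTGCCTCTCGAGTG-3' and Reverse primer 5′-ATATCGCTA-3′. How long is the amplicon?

78 bp

The forward primer matches the template at positions 88–103.
Reverse complement of the reverse primer: TAGCGATAT. This occurs on the top strand at positions 157–165.
Product length = (reverse-primer end) − (forward-primer start) + 1 = 165 − 88 + 1 = 78 bp.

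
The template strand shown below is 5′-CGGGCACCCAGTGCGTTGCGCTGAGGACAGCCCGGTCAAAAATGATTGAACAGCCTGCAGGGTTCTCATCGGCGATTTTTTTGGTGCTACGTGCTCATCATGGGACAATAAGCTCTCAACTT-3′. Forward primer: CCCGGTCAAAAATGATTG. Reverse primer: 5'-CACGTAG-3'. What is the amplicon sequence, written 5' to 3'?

The forward primer matches the template at positions 31–48.
Taking the reverse complement of CACGTAG gives CTACGTG, found at positions 87–93 on the template; the primer anneals here to the top strand with its 3' end pointing upstream.
The product is the template from position 31 through 93 (63 bp).

5'-CCCGGTCAAAAATGATTGAACAGCCTGCAGGGTTCTCATCGGCGATTTTTTTGGTGCTACGTG-3'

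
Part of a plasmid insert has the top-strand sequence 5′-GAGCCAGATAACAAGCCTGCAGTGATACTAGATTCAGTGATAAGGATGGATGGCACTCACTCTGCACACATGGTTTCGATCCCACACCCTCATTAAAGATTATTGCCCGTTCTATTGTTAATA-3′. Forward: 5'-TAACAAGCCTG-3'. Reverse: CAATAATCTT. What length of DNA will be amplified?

97 bp

Forward primer TAACAAGCCTG is found on the top strand at positions 9–19.
Reverse complement of the reverse primer: AAGATTATTG. This occurs on the top strand at positions 96–105.
Amplicon spans positions 9–105: 97 bp.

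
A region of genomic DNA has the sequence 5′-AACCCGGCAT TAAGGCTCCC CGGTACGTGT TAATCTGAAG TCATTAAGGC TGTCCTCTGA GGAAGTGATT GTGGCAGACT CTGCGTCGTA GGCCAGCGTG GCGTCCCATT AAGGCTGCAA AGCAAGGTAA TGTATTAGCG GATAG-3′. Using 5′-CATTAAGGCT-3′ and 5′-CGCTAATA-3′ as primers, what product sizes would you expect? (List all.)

133 bp, 99 bp, 34 bp

The forward primer CATTAAGGCT matches the top strand at positions 8–17, 42–51, 107–116.
The reverse primer's reverse complement is TATTAGCG, matching at positions 133–140.
Each forward site pairs with the reverse site to give a product ending at position 140: sizes 133, 99, 34 bp.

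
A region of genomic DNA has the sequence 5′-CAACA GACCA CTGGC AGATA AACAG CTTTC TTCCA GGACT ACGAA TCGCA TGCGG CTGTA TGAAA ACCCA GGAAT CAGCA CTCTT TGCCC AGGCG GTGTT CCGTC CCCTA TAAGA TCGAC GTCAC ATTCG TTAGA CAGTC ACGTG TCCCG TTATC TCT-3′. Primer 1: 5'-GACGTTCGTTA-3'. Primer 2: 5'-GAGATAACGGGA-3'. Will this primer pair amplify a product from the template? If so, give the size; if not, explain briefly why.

No product — primer 1 has no binding site in the template.

Primer 1 (GACGTTCGTTA) does not match the top strand, and its reverse complement TAACGAACGTC does not match either.
With no annealing site for primer 1, no amplification occurs.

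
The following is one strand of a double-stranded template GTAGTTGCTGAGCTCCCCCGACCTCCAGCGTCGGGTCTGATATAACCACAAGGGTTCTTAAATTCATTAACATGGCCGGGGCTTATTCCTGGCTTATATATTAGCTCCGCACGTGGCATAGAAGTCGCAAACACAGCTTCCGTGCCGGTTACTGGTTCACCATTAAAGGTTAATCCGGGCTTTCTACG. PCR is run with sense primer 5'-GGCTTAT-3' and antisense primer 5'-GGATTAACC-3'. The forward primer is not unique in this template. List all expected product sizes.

97 bp, 86 bp

The forward primer GGCTTAT matches the top strand at positions 80–86, 91–97.
The reverse primer's reverse complement is GGTTAATCC, matching at positions 168–176.
Each forward site pairs with the reverse site to give a product ending at position 176: sizes 97, 86 bp.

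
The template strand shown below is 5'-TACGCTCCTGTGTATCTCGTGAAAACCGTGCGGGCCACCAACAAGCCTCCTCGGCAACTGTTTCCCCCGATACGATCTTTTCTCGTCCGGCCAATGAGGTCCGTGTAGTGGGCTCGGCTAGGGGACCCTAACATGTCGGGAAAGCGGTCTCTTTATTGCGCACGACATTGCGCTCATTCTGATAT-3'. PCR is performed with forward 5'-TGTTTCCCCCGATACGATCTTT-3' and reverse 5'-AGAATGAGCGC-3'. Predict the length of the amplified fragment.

122 bp

Scanning the template, TGTTTCCCCCGATACGATCTTT occurs at positions 59–80; this primer anneals to the bottom strand there with its 3' end pointing downstream.
The reverse primer's reverse complement is GCGCTCATTCT, which matches the template at positions 170–180.
The product runs from position 59 to position 180, so its length is 180 − 59 + 1 = 122 bp.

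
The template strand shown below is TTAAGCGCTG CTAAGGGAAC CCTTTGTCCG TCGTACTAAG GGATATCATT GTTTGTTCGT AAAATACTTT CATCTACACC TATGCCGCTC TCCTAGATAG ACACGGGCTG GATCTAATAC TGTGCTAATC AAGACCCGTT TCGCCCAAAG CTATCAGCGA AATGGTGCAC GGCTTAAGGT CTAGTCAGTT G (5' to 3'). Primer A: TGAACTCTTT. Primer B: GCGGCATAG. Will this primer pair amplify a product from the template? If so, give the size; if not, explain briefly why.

Primer A (TGAACTCTTT) does not match the top strand, and its reverse complement AAAGAGTTCA does not match either.
With no annealing site for primer A, no amplification occurs.

No product — primer A has no binding site in the template.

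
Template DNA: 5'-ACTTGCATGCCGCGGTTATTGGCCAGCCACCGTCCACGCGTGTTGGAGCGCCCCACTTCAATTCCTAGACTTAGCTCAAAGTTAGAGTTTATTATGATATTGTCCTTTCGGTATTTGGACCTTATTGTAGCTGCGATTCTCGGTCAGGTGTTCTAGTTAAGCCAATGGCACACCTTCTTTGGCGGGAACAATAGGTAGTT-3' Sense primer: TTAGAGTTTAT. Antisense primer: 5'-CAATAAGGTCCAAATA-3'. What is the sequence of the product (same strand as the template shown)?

The forward primer matches the template at positions 82–92.
The reverse primer's reverse complement is TATTTGGACCTTATTG, which matches the template at positions 112–127.
The product is the template from position 82 through 127 (46 bp).

5'-TTAGAGTTTATTATGATATTGTCCTTTCGGTATTTGGACCTTATTG-3'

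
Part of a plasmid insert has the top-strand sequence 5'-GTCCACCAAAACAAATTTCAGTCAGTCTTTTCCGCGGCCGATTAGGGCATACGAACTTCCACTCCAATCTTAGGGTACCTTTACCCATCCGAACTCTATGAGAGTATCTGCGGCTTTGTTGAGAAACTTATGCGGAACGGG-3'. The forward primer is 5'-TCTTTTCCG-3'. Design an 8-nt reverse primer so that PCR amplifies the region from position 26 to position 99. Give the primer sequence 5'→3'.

5'-ATAGAGTT-3'

The product's 3' end on the top strand is position 99.
The reverse primer anneals to the top strand over positions 92–99, i.e. to AACTCTAT.
Its sequence written 5'→3' is the reverse complement: ATAGAGTT.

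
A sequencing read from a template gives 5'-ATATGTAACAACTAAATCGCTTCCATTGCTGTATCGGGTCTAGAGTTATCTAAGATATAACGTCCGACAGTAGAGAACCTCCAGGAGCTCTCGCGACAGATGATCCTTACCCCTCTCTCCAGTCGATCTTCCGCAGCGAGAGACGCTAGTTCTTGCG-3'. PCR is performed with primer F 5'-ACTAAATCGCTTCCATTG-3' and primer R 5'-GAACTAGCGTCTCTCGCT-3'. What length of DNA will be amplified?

142 bp

Scanning the template, ACTAAATCGCTTCCATTG occurs at positions 11–28; this primer anneals to the bottom strand there with its 3' end pointing downstream.
Taking the reverse complement of GAACTAGCGTCTCTCGCT gives AGCGAGAGACGCTAGTTC, found at positions 135–152 on the template; the primer anneals here to the top strand with its 3' end pointing upstream.
The product runs from position 11 to position 152, so its length is 152 − 11 + 1 = 142 bp.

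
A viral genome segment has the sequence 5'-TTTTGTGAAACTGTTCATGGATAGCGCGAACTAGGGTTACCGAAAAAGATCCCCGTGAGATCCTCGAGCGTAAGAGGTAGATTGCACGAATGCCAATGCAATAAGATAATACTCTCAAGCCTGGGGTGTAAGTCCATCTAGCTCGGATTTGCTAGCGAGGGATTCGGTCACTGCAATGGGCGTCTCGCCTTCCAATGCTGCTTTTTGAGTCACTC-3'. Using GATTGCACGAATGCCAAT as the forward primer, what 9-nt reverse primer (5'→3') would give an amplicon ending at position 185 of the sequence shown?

5'-AGACGCCCA-3'

The forward primer binds at positions 80–97; the product's 3' end on the top strand is position 185.
The reverse primer anneals to the top strand over positions 177–185, i.e. to TGGGCGTCT.
Its sequence written 5'→3' is the reverse complement: AGACGCCCA.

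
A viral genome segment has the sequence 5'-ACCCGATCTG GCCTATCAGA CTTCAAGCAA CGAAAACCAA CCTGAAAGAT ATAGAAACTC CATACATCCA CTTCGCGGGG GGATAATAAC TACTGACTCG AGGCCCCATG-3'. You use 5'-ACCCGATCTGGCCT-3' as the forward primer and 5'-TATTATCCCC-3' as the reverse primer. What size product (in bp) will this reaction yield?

Forward primer ACCCGATCTGGCCT is found on the top strand at positions 1–14.
Taking the reverse complement of TATTATCCCC gives GGGGATAATA, found at positions 79–88 on the template; the primer anneals here to the top strand with its 3' end pointing upstream.
The product runs from position 1 to position 88, so its length is 88 − 1 + 1 = 88 bp.

88 bp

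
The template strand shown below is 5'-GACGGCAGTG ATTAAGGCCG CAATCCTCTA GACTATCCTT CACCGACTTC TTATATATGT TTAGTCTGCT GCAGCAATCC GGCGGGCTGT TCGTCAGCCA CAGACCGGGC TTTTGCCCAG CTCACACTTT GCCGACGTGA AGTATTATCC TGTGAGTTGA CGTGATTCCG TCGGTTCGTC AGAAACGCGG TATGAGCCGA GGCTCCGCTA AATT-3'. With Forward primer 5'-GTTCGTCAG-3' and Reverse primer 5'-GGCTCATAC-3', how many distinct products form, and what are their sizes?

The forward primer GTTCGTCAG matches the top strand at positions 89–97, 174–182.
The reverse primer's reverse complement is GTATGAGCC, matching at positions 190–198.
Each forward site pairs with the reverse site to give a product ending at position 198: sizes 110, 25 bp.

Two products: 110 bp, 25 bp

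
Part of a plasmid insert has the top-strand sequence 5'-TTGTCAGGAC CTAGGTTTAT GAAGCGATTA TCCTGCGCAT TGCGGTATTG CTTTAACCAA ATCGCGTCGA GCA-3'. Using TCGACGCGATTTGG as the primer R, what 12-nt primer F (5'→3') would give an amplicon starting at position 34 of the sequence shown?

5'-TGCGCATTGCGG-3'

The reverse primer's reverse complement CCAAATCGCGTCGA matches the template at positions 57–70; the product starts at position 34.
The forward primer is identical to the top strand over positions 34–45: TGCGCATTGCGG.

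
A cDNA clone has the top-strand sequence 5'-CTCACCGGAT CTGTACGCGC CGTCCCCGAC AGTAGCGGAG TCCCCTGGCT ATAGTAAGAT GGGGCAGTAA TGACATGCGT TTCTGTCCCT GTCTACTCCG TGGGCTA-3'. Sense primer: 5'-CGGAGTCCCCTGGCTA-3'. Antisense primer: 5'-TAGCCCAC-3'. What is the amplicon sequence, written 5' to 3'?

Forward primer CGGAGTCCCCTGGCTA is found on the top strand at positions 36–51.
Taking the reverse complement of TAGCCCAC gives GTGGGCTA, found at positions 100–107 on the template; the primer anneals here to the top strand with its 3' end pointing upstream.
The product is the template from position 36 through 107 (72 bp).

5'-CGGAGTCCCCTGGCTATAGTAAGATGGGGCAGTAATGACATGCGTTTCTGTCCCTGTCTACTCCGTGGGCTA-3'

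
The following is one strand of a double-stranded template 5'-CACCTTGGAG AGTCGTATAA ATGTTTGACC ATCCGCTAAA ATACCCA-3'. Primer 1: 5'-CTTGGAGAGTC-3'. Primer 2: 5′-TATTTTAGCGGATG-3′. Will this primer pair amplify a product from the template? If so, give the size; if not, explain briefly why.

Yes — a 40 bp product.

Primer 1 (CTTGGAGAGTC) matches the top strand at positions 4–14; it acts as a forward primer.
Primer 2's reverse complement is CATCCGCTAAAATA, matching the top strand at positions 30–43; it acts as a reverse primer.
The 3' ends face each other across positions 4–43, giving a 40 bp product.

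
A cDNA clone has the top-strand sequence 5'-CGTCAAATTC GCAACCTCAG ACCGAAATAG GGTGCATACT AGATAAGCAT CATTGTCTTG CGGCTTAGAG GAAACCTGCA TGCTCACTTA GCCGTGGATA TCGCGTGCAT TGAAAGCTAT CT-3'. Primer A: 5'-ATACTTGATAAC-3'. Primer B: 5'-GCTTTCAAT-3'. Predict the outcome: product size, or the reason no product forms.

Primer A (ATACTTGATAAC) does not match the top strand, and its reverse complement GTTATCAAGTAT does not match either.
With no annealing site for primer A, no amplification occurs.

No product — primer A has no binding site in the template.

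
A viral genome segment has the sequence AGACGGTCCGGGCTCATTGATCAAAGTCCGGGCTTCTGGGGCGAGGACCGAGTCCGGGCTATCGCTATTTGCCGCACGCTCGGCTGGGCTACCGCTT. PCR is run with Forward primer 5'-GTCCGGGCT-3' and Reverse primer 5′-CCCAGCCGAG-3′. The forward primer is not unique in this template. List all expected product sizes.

The forward primer GTCCGGGCT matches the top strand at positions 6–14, 26–34, 52–60.
The reverse primer's reverse complement is CTCGGCTGGG, matching at positions 79–88.
Each forward site pairs with the reverse site to give a product ending at position 88: sizes 83, 63, 37 bp.

83 bp, 63 bp, 37 bp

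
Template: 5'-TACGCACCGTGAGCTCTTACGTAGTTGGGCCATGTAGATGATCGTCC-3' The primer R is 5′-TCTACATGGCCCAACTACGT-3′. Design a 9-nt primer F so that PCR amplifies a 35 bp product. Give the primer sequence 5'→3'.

5'-GCACCGTGA-3'

The reverse primer's reverse complement ACGTAGTTGGGCCATGTAGA matches the template at positions 19–38, so the product ends at position 38.
A 35 bp product then starts at position 38 − 35 + 1 = 4.
The forward primer is identical to the top strand there: GCACCGTGA.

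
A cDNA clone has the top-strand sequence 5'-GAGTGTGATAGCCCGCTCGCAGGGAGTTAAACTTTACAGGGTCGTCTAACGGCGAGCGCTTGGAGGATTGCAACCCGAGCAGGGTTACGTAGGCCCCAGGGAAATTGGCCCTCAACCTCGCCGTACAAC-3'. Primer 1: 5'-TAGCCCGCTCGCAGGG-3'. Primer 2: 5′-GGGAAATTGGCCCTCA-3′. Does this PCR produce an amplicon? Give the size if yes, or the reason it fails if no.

Primer 1 (TAGCCCGCTCGCAGGG) matches the top strand at positions 9–24 (3' end points downstream).
Primer 2 (GGGAAATTGGCCCTCA) also matches the top strand directly, at positions 99–114 — its reverse complement TGAGGGCCAATTTCCC is not present.
Both primers anneal to the bottom strand with 3' ends pointing the same way, so neither can prime synthesis back toward the other.

No product — both primers anneal to the same strand and extend in the same direction.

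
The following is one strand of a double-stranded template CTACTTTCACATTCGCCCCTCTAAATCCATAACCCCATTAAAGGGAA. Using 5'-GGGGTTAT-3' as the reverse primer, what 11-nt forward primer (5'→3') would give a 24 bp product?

5'-TCGCCCCTCTA-3'

The reverse primer's reverse complement ATAACCCC matches the template at positions 29–36, so the product ends at position 36.
A 24 bp product then starts at position 36 − 24 + 1 = 13.
The forward primer is identical to the top strand there: TCGCCCCTCTA.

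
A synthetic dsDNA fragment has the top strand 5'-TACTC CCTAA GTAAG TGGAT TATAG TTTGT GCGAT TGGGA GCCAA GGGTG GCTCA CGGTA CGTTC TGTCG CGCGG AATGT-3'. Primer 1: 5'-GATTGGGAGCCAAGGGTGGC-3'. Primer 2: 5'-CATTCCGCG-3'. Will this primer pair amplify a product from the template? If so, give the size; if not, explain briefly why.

Primer 1 (GATTGGGAGCCAAGGGTGGC) matches the top strand at positions 33–52; it acts as a forward primer.
Primer 2's reverse complement is CGCGGAATG, matching the top strand at positions 71–79; it acts as a reverse primer.
The 3' ends face each other across positions 33–79, giving a 47 bp product.

Yes — a 47 bp product.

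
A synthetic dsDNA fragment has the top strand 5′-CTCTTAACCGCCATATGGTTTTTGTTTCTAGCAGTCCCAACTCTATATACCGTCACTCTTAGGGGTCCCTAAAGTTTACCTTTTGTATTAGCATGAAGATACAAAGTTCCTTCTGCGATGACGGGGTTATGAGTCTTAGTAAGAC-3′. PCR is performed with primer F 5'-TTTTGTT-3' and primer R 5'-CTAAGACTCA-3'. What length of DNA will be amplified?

Forward primer TTTTGTT is found on the top strand at positions 20–26.
Taking the reverse complement of CTAAGACTCA gives TGAGTCTTAG, found at positions 130–139 on the template; the primer anneals here to the top strand with its 3' end pointing upstream.
Amplicon spans positions 20–139: 120 bp.

120 bp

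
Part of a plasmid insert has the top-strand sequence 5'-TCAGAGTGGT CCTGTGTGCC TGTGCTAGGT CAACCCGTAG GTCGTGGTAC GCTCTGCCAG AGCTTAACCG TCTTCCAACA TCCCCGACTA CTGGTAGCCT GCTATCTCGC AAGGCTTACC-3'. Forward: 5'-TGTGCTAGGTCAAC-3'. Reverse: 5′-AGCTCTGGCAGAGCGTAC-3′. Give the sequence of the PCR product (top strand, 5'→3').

The forward primer matches the template at positions 21–34.
Taking the reverse complement of AGCTCTGGCAGAGCGTAC gives GTACGCTCTGCCAGAGCT, found at positions 47–64 on the template; the primer anneals here to the top strand with its 3' end pointing upstream.
The product is the template from position 21 through 64 (44 bp).

5'-TGTGCTAGGTCAACCCGTAGGTCGTGGTACGCTCTGCCAGAGCT-3'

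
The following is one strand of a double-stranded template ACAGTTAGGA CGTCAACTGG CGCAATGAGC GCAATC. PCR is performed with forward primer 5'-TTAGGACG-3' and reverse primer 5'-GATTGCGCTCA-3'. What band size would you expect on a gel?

Forward primer TTAGGACG is found on the top strand at positions 5–12.
Taking the reverse complement of GATTGCGCTCA gives TGAGCGCAATC, found at positions 26–36 on the template; the primer anneals here to the top strand with its 3' end pointing upstream.
The product runs from position 5 to position 36, so its length is 36 − 5 + 1 = 32 bp.

32 bp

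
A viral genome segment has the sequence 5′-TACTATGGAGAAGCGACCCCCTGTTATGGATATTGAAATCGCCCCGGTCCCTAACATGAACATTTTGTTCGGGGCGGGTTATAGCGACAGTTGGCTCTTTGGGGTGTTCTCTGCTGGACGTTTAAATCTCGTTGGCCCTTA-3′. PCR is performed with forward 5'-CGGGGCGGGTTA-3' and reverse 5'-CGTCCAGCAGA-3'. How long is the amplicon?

51 bp

The forward primer matches the template at positions 70–81.
The reverse primer's reverse complement is TCTGCTGGACG, which matches the template at positions 110–120.
Product length = (reverse-primer end) − (forward-primer start) + 1 = 120 − 70 + 1 = 51 bp.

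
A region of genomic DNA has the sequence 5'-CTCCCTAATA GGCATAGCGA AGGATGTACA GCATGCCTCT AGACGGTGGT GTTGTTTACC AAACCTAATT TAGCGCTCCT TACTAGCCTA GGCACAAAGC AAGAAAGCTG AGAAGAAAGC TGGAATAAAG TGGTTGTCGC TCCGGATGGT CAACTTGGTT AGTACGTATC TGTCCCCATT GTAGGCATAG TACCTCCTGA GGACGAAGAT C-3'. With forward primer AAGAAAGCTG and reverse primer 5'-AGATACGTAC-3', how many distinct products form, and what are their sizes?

Two products: 71 bp, 59 bp

The forward primer AAGAAAGCTG matches the top strand at positions 101–110, 113–122.
The reverse primer's reverse complement is GTACGTATCT, matching at positions 162–171.
Each forward site pairs with the reverse site to give a product ending at position 171: sizes 71, 59 bp.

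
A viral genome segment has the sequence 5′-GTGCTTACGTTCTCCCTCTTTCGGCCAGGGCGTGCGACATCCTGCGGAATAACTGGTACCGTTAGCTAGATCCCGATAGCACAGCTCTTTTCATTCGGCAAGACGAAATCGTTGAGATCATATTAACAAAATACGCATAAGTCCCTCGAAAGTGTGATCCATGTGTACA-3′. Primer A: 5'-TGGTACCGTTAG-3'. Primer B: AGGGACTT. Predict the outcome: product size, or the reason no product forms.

Primer A (TGGTACCGTTAG) matches the top strand at positions 54–65; it acts as a forward primer.
Primer B's reverse complement is AAGTCCCT, matching the top strand at positions 139–146; it acts as a reverse primer.
The 3' ends face each other across positions 54–146, giving a 93 bp product.

Yes — a 93 bp product.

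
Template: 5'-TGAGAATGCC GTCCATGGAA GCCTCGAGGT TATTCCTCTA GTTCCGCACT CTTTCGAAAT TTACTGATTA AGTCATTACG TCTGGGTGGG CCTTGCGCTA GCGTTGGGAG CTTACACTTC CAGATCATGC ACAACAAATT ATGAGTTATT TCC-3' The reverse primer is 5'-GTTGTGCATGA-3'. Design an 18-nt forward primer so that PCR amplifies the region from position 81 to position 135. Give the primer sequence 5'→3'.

The reverse primer's reverse complement TCATGCACAAC matches the template at positions 125–135; the product starts at position 81.
The forward primer is identical to the top strand over positions 81–98: TCTGGGTGGGCCTTGCGC.

5'-TCTGGGTGGGCCTTGCGC-3'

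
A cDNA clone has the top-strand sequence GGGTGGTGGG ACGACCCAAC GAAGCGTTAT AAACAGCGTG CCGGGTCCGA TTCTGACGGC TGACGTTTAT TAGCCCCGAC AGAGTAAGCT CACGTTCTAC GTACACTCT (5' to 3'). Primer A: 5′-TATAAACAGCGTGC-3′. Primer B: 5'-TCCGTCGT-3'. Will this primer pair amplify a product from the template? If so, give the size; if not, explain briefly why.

No product — primer B has no binding site in the template.

Primer B (TCCGTCGT) does not match the top strand, and its reverse complement ACGACGGA does not match either.
With no annealing site for primer B, no amplification occurs.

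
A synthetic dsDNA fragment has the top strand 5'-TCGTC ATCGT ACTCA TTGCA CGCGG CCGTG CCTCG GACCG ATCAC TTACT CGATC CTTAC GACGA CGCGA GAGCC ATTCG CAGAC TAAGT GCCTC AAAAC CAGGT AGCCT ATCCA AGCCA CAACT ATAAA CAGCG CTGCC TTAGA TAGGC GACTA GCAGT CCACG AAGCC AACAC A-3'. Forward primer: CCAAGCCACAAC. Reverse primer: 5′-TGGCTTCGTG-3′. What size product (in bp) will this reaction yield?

Forward primer CCAAGCCACAAC is found on the top strand at positions 113–124.
Reverse complement of the reverse primer: CACGAAGCCA. This occurs on the top strand at positions 162–171.
Product length = (reverse-primer end) − (forward-primer start) + 1 = 171 − 113 + 1 = 59 bp.

59 bp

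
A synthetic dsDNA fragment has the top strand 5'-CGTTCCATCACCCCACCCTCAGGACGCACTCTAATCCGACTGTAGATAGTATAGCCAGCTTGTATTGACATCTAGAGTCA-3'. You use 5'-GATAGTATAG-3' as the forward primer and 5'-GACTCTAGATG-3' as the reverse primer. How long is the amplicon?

35 bp

The forward primer matches the template at positions 45–54.
The reverse primer's reverse complement is CATCTAGAGTC, which matches the template at positions 69–79.
Amplicon spans positions 45–79: 35 bp.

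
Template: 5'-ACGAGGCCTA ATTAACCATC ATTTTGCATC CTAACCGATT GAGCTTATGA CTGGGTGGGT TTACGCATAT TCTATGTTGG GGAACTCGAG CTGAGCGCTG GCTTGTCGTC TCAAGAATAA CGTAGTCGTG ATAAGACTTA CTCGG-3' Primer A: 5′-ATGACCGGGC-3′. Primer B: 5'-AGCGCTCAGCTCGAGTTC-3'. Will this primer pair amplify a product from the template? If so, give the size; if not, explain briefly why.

No product — primer A has no binding site in the template.

Primer A (ATGACCGGGC) does not match the top strand, and its reverse complement GCCCGGTCAT does not match either.
With no annealing site for primer A, no amplification occurs.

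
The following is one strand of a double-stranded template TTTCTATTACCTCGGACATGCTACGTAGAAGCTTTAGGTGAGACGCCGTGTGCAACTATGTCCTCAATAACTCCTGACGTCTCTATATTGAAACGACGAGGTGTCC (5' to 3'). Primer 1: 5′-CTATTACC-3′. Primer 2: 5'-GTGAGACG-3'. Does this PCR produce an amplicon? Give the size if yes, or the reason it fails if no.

No product — both primers anneal to the same strand and extend in the same direction.

Primer 1 (CTATTACC) matches the top strand at positions 4–11 (3' end points downstream).
Primer 2 (GTGAGACG) also matches the top strand directly, at positions 38–45 — its reverse complement CGTCTCAC is not present.
Both primers anneal to the bottom strand with 3' ends pointing the same way, so neither can prime synthesis back toward the other.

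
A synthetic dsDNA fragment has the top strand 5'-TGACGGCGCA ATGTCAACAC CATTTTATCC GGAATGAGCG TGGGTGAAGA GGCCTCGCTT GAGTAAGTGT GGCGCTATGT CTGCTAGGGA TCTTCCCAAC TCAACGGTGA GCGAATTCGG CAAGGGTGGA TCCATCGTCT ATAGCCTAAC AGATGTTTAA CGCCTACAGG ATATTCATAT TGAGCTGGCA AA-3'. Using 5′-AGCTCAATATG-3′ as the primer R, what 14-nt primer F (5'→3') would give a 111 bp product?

5'-TATGTCTGCTAGGG-3'

The reverse primer's reverse complement CATATTGAGCT matches the template at positions 176–186, so the product ends at position 186.
A 111 bp product then starts at position 186 − 111 + 1 = 76.
The forward primer is identical to the top strand there: TATGTCTGCTAGGG.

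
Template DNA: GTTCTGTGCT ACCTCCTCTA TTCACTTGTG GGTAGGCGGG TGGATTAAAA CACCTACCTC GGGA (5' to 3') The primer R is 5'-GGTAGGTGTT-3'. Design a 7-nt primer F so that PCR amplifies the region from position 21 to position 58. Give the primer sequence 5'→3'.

The reverse primer's reverse complement AACACCTACC matches the template at positions 49–58; the product starts at position 21.
The forward primer is identical to the top strand over positions 21–27: TTCACTT.

5'-TTCACTT-3'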